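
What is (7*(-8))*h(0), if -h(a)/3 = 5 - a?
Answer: 840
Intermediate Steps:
h(a) = -15 + 3*a (h(a) = -3*(5 - a) = -15 + 3*a)
(7*(-8))*h(0) = (7*(-8))*(-15 + 3*0) = -56*(-15 + 0) = -56*(-15) = 840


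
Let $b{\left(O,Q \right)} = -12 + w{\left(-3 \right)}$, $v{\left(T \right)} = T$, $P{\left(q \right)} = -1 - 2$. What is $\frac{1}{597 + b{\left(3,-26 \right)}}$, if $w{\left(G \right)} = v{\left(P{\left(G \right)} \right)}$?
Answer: $\frac{1}{582} \approx 0.0017182$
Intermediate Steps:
$P{\left(q \right)} = -3$
$w{\left(G \right)} = -3$
$b{\left(O,Q \right)} = -15$ ($b{\left(O,Q \right)} = -12 - 3 = -15$)
$\frac{1}{597 + b{\left(3,-26 \right)}} = \frac{1}{597 - 15} = \frac{1}{582}$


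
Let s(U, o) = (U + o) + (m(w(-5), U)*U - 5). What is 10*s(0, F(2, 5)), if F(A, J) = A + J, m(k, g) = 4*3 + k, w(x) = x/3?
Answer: 20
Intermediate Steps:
w(x) = x/3 (w(x) = x*(1/3) = x/3)
m(k, g) = 12 + k
s(U, o) = -5 + o + 34*U/3 (s(U, o) = (U + o) + ((12 + (1/3)*(-5))*U - 5) = (U + o) + ((12 - 5/3)*U - 5) = (U + o) + (31*U/3 - 5) = (U + o) + (-5 + 31*U/3) = -5 + o + 34*U/3)
10*s(0, F(2, 5)) = 10*(-5 + (2 + 5) + (34/3)*0) = 10*(-5 + 7 + 0) = 10*2 = 20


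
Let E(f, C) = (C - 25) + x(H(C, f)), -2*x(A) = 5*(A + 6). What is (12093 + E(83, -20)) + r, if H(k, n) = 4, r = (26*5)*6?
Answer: 12803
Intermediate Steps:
r = 780 (r = 130*6 = 780)
x(A) = -15 - 5*A/2 (x(A) = -5*(A + 6)/2 = -5*(6 + A)/2 = -(30 + 5*A)/2 = -15 - 5*A/2)
E(f, C) = -50 + C (E(f, C) = (C - 25) + (-15 - 5/2*4) = (-25 + C) + (-15 - 10) = (-25 + C) - 25 = -50 + C)
(12093 + E(83, -20)) + r = (12093 + (-50 - 20)) + 780 = (12093 - 70) + 780 = 12023 + 780 = 12803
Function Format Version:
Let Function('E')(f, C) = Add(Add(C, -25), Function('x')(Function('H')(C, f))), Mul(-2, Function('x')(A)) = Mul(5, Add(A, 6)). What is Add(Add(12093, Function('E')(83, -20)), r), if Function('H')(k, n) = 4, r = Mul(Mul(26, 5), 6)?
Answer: 12803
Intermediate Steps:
r = 780 (r = Mul(130, 6) = 780)
Function('x')(A) = Add(-15, Mul(Rational(-5, 2), A)) (Function('x')(A) = Mul(Rational(-1, 2), Mul(5, Add(A, 6))) = Mul(Rational(-1, 2), Mul(5, Add(6, A))) = Mul(Rational(-1, 2), Add(30, Mul(5, A))) = Add(-15, Mul(Rational(-5, 2), A)))
Function('E')(f, C) = Add(-50, C) (Function('E')(f, C) = Add(Add(C, -25), Add(-15, Mul(Rational(-5, 2), 4))) = Add(Add(-25, C), Add(-15, -10)) = Add(Add(-25, C), -25) = Add(-50, C))
Add(Add(12093, Function('E')(83, -20)), r) = Add(Add(12093, Add(-50, -20)), 780) = Add(Add(12093, -70), 780) = Add(12023, 780) = 12803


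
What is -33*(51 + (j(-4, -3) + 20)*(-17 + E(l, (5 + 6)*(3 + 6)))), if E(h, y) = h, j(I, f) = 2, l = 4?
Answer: 7755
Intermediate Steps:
-33*(51 + (j(-4, -3) + 20)*(-17 + E(l, (5 + 6)*(3 + 6)))) = -33*(51 + (2 + 20)*(-17 + 4)) = -33*(51 + 22*(-13)) = -33*(51 - 286) = -33*(-235) = 7755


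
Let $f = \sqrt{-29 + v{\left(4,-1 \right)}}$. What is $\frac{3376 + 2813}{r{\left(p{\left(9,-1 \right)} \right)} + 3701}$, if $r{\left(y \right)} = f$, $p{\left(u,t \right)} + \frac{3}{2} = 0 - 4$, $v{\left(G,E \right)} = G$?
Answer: $\frac{22905489}{13697426} - \frac{30945 i}{13697426} \approx 1.6722 - 0.0022592 i$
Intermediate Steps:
$p{\left(u,t \right)} = - \frac{11}{2}$ ($p{\left(u,t \right)} = - \frac{3}{2} + \left(0 - 4\right) = - \frac{3}{2} - 4 = - \frac{11}{2}$)
$f = 5 i$ ($f = \sqrt{-29 + 4} = \sqrt{-25} = 5 i \approx 5.0 i$)
$r{\left(y \right)} = 5 i$
$\frac{3376 + 2813}{r{\left(p{\left(9,-1 \right)} \right)} + 3701} = \frac{3376 + 2813}{5 i + 3701} = \frac{6189}{3701 + 5 i} = 6189 \frac{3701 - 5 i}{13697426} = \frac{6189 \left(3701 - 5 i\right)}{13697426}$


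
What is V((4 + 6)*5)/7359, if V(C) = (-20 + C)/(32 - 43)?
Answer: -10/26983 ≈ -0.00037060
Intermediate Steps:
V(C) = 20/11 - C/11 (V(C) = (-20 + C)/(-11) = (-20 + C)*(-1/11) = 20/11 - C/11)
V((4 + 6)*5)/7359 = (20/11 - (4 + 6)*5/11)/7359 = (20/11 - 10*5/11)*(1/7359) = (20/11 - 1/11*50)*(1/7359) = (20/11 - 50/11)*(1/7359) = -30/11*1/7359 = -10/26983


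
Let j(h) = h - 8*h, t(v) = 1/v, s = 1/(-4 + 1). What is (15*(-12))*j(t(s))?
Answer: -3780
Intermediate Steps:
s = -⅓ (s = 1/(-3) = -⅓ ≈ -0.33333)
j(h) = -7*h (j(h) = h - 8*h = -7*h)
(15*(-12))*j(t(s)) = (15*(-12))*(-7/(-⅓)) = -(-1260)*(-3) = -180*21 = -3780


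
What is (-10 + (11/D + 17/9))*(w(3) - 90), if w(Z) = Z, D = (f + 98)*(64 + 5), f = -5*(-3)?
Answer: 5501126/7797 ≈ 705.54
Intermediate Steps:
f = 15
D = 7797 (D = (15 + 98)*(64 + 5) = 113*69 = 7797)
(-10 + (11/D + 17/9))*(w(3) - 90) = (-10 + (11/7797 + 17/9))*(3 - 90) = (-10 + (11*(1/7797) + 17*(1/9)))*(-87) = (-10 + (11/7797 + 17/9))*(-87) = (-10 + 44216/23391)*(-87) = -189694/23391*(-87) = 5501126/7797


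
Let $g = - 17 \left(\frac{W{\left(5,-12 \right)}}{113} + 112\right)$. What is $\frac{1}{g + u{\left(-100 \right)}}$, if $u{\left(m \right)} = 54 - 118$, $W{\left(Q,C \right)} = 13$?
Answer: $- \frac{113}{222605} \approx -0.00050763$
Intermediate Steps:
$u{\left(m \right)} = -64$ ($u{\left(m \right)} = 54 - 118 = -64$)
$g = - \frac{215373}{113}$ ($g = - 17 \left(\frac{13}{113} + 112\right) = \left(-17\right) \frac{12669}{113} = - \frac{215373}{113} \approx -1906.0$)
$\frac{1}{g + u{\left(-100 \right)}} = \frac{1}{- \frac{215373}{113} - 64} = \frac{1}{- \frac{222605}{113}} = - \frac{113}{222605}$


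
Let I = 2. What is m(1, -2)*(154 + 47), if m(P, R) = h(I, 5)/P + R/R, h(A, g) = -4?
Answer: -603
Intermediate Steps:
m(P, R) = 1 - 4/P (m(P, R) = -4/P + R/R = -4/P + 1 = 1 - 4/P)
m(1, -2)*(154 + 47) = ((-4 + 1)/1)*(154 + 47) = (1*(-3))*201 = -3*201 = -603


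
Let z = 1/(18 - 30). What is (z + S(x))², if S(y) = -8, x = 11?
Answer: 9409/144 ≈ 65.340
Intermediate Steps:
z = -1/12 (z = 1/(-12) = -1/12 ≈ -0.083333)
(z + S(x))² = (-1/12 - 8)² = (-97/12)² = 9409/144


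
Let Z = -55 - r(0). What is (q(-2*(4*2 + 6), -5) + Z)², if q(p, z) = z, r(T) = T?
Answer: 3600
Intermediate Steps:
Z = -55 (Z = -55 - 1*0 = -55 + 0 = -55)
(q(-2*(4*2 + 6), -5) + Z)² = (-5 - 55)² = (-60)² = 3600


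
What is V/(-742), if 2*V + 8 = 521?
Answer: -513/1484 ≈ -0.34569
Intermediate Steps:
V = 513/2 (V = -4 + (½)*521 = -4 + 521/2 = 513/2 ≈ 256.50)
V/(-742) = (513/2)/(-742) = (513/2)*(-1/742) = -513/1484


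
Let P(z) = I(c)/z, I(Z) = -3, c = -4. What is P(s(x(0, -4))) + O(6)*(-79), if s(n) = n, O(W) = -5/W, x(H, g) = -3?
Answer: 401/6 ≈ 66.833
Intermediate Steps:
P(z) = -3/z
P(s(x(0, -4))) + O(6)*(-79) = -3/(-3) - 5/6*(-79) = -3*(-⅓) - 5*⅙*(-79) = 1 - ⅚*(-79) = 1 + 395/6 = 401/6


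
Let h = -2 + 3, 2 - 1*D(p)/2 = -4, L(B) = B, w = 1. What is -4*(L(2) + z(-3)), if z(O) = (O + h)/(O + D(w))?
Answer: -64/9 ≈ -7.1111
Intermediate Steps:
D(p) = 12 (D(p) = 4 - 2*(-4) = 4 + 8 = 12)
h = 1
z(O) = (1 + O)/(12 + O) (z(O) = (O + 1)/(O + 12) = (1 + O)/(12 + O))
-4*(L(2) + z(-3)) = -4*(2 + (1 - 3)/(12 - 3)) = -4*(2 - 2/9) = -4*16/9 = -64/9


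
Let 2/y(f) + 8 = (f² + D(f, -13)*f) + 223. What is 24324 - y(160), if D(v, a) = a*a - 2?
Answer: 1277861338/52535 ≈ 24324.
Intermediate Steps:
D(v, a) = -2 + a² (D(v, a) = a² - 2 = -2 + a²)
y(f) = 2/(215 + f² + 167*f) (y(f) = 2/(-8 + ((f² + (-2 + (-13)²)*f) + 223)) = 2/(-8 + ((f² + (-2 + 169)*f) + 223)) = 2/(-8 + ((f² + 167*f) + 223)) = 2/(-8 + (223 + f² + 167*f)) = 2/(215 + f² + 167*f))
24324 - y(160) = 24324 - 2/(215 + 160² + 167*160) = 24324 - 2/(215 + 25600 + 26720) = 24324 - 2/52535 = 1277861338/52535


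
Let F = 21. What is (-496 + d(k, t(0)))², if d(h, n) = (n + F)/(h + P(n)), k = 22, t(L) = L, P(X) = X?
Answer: 118613881/484 ≈ 2.4507e+5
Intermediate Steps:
d(h, n) = (21 + n)/(h + n) (d(h, n) = (n + 21)/(h + n) = (21 + n)/(h + n))
(-496 + d(k, t(0)))² = (-496 + (21 + 0)/(22 + 0))² = (-496 + 21/22)² = (-10891/22)² = 118613881/484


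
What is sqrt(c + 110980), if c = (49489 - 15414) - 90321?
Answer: sqrt(54734) ≈ 233.95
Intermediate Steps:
c = -56246 (c = 34075 - 90321 = -56246)
sqrt(c + 110980) = sqrt(-56246 + 110980) = sqrt(54734)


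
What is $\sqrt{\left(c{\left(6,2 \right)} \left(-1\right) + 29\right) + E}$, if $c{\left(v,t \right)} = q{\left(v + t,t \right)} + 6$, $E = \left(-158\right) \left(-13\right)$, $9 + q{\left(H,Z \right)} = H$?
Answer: $\sqrt{2078} \approx 45.585$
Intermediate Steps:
$q{\left(H,Z \right)} = -9 + H$
$E = 2054$
$c{\left(v,t \right)} = -3 + t + v$ ($c{\left(v,t \right)} = \left(-9 + \left(v + t\right)\right) + 6 = \left(-9 + \left(t + v\right)\right) + 6 = \left(-9 + t + v\right) + 6 = -3 + t + v$)
$\sqrt{\left(c{\left(6,2 \right)} \left(-1\right) + 29\right) + E} = \sqrt{\left(\left(-3 + 2 + 6\right) \left(-1\right) + 29\right) + 2054} = \sqrt{\left(5 \left(-1\right) + 29\right) + 2054} = \sqrt{\left(-5 + 29\right) + 2054} = \sqrt{24 + 2054} = \sqrt{2078}$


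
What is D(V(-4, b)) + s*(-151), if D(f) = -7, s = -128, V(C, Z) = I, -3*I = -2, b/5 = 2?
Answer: 19321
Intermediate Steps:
b = 10 (b = 5*2 = 10)
I = ⅔ (I = -⅓*(-2) = ⅔ ≈ 0.66667)
V(C, Z) = ⅔
D(V(-4, b)) + s*(-151) = -7 - 128*(-151) = -7 + 19328 = 19321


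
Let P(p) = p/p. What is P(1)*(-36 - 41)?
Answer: -77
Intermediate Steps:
P(p) = 1
P(1)*(-36 - 41) = 1*(-36 - 41) = 1*(-77) = -77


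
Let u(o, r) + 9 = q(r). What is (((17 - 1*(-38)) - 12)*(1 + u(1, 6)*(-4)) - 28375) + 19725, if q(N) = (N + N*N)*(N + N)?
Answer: -93747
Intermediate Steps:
q(N) = 2*N*(N + N²) (q(N) = (N + N²)*(2*N) = 2*N*(N + N²))
u(o, r) = -9 + 2*r²*(1 + r)
(((17 - 1*(-38)) - 12)*(1 + u(1, 6)*(-4)) - 28375) + 19725 = (((17 - 1*(-38)) - 12)*(1 + (-9 + 2*6²*(1 + 6))*(-4)) - 28375) + 19725 = (((17 + 38) - 12)*(1 + (-9 + 2*36*7)*(-4)) - 28375) + 19725 = ((55 - 12)*(1 + (-9 + 504)*(-4)) - 28375) + 19725 = (43*(1 + 495*(-4)) - 28375) + 19725 = (43*(1 - 1980) - 28375) + 19725 = (43*(-1979) - 28375) + 19725 = (-85097 - 28375) + 19725 = -113472 + 19725 = -93747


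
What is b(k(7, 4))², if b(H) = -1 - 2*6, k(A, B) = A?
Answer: 169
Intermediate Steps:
b(H) = -13 (b(H) = -1 - 12 = -13)
b(k(7, 4))² = (-13)² = 169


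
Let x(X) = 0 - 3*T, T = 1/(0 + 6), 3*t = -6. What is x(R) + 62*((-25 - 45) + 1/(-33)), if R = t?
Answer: -286597/66 ≈ -4342.4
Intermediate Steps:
t = -2 (t = (⅓)*(-6) = -2)
R = -2
T = ⅙ (T = 1/6 = ⅙ ≈ 0.16667)
x(X) = -½ (x(X) = 0 - 3*⅙ = 0 - ½ = -½)
x(R) + 62*((-25 - 45) + 1/(-33)) = -½ + 62*((-25 - 45) + 1/(-33)) = -½ + 62*(-70 - 1/33) = -½ + 62*(-2311/33) = -½ - 143282/33 = -286597/66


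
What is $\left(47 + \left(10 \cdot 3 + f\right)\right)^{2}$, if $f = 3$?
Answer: $6400$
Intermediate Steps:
$\left(47 + \left(10 \cdot 3 + f\right)\right)^{2} = \left(47 + \left(10 \cdot 3 + 3\right)\right)^{2} = \left(47 + \left(30 + 3\right)\right)^{2} = \left(47 + 33\right)^{2} = 80^{2} = 6400$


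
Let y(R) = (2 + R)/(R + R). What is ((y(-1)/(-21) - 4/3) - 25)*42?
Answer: -1105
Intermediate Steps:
y(R) = (2 + R)/(2*R) (y(R) = (2 + R)/((2*R)) = (2 + R)*(1/(2*R)) = (2 + R)/(2*R))
((y(-1)/(-21) - 4/3) - 25)*42 = ((((½)*(2 - 1)/(-1))/(-21) - 4/3) - 25)*42 = ((((½)*(-1)*1)*(-1/21) - 4*⅓) - 25)*42 = ((-½*(-1/21) - 4/3) - 25)*42 = ((1/42 - 4/3) - 25)*42 = (-55/42 - 25)*42 = -1105/42*42 = -1105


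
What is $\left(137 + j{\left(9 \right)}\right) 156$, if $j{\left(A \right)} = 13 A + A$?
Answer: $41028$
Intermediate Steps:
$j{\left(A \right)} = 14 A$
$\left(137 + j{\left(9 \right)}\right) 156 = \left(137 + 14 \cdot 9\right) 156 = \left(137 + 126\right) 156 = 263 \cdot 156 = 41028$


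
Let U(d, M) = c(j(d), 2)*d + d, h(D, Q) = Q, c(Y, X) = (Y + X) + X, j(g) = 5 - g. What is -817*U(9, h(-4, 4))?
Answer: -7353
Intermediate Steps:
c(Y, X) = Y + 2*X (c(Y, X) = (X + Y) + X = Y + 2*X)
U(d, M) = d + d*(9 - d) (U(d, M) = ((5 - d) + 2*2)*d + d = ((5 - d) + 4)*d + d = (9 - d)*d + d = d*(9 - d) + d = d + d*(9 - d))
-817*U(9, h(-4, 4)) = -7353*(10 - 1*9) = -7353*(10 - 9) = -7353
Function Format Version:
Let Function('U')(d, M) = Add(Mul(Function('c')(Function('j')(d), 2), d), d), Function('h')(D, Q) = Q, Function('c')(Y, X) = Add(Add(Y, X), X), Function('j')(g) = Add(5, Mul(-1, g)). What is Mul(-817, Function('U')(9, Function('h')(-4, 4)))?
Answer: -7353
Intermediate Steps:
Function('c')(Y, X) = Add(Y, Mul(2, X)) (Function('c')(Y, X) = Add(Add(X, Y), X) = Add(Y, Mul(2, X)))
Function('U')(d, M) = Add(d, Mul(d, Add(9, Mul(-1, d)))) (Function('U')(d, M) = Add(Mul(Add(Add(5, Mul(-1, d)), Mul(2, 2)), d), d) = Add(Mul(Add(Add(5, Mul(-1, d)), 4), d), d) = Add(Mul(Add(9, Mul(-1, d)), d), d) = Add(Mul(d, Add(9, Mul(-1, d))), d) = Add(d, Mul(d, Add(9, Mul(-1, d)))))
Mul(-817, Function('U')(9, Function('h')(-4, 4))) = Mul(-817, Mul(9, Add(10, Mul(-1, 9)))) = Mul(-817, Mul(9, Add(10, -9))) = Mul(-817, Mul(9, 1)) = Mul(-817, 9) = -7353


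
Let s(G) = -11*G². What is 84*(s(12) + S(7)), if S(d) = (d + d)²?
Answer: -116592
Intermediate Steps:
S(d) = 4*d² (S(d) = (2*d)² = 4*d²)
84*(s(12) + S(7)) = 84*(-11*12² + 4*7²) = 84*(-11*144 + 4*49) = 84*(-1584 + 196) = 84*(-1388) = -116592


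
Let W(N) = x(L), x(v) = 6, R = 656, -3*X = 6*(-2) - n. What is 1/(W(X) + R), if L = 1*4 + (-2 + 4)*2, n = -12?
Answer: 1/662 ≈ 0.0015106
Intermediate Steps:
X = 0 (X = -(6*(-2) - 1*(-12))/3 = -(-12 + 12)/3 = -⅓*0 = 0)
L = 8 (L = 4 + 2*2 = 4 + 4 = 8)
W(N) = 6
1/(W(X) + R) = 1/(6 + 656) = 1/662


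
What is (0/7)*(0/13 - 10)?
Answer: 0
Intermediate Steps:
(0/7)*(0/13 - 10) = (0*(⅐))*(0*(1/13) - 10) = 0*(0 - 10) = 0*(-10) = 0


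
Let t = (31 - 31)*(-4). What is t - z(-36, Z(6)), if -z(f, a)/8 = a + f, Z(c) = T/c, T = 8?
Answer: -832/3 ≈ -277.33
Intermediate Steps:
Z(c) = 8/c
z(f, a) = -8*a - 8*f (z(f, a) = -8*(a + f) = -8*a - 8*f)
t = 0 (t = 0*(-4) = 0)
t - z(-36, Z(6)) = 0 - (-64/6 - 8*(-36)) = 0 - (-64/6 + 288) = 0 - (-8*4/3 + 288) = 0 - (-32/3 + 288) = 0 - 1*832/3 = 0 - 832/3 = -832/3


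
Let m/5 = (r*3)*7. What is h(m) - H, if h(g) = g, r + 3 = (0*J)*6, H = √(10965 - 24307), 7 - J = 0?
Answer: -315 - I*√13342 ≈ -315.0 - 115.51*I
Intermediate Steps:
J = 7 (J = 7 - 1*0 = 7 + 0 = 7)
H = I*√13342 (H = √(-13342) = I*√13342 ≈ 115.51*I)
r = -3 (r = -3 + (0*7)*6 = -3 + 0*6 = -3 + 0 = -3)
m = -315 (m = 5*(-3*3*7) = 5*(-9*7) = 5*(-63) = -315)
h(m) - H = -315 - I*√13342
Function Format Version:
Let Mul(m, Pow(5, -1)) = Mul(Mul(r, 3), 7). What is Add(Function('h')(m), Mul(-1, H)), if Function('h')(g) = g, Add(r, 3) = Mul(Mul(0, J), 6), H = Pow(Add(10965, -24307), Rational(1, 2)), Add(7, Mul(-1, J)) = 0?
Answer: Add(-315, Mul(-1, I, Pow(13342, Rational(1, 2)))) ≈ Add(-315.00, Mul(-115.51, I))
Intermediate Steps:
J = 7 (J = Add(7, Mul(-1, 0)) = Add(7, 0) = 7)
H = Mul(I, Pow(13342, Rational(1, 2))) (H = Pow(-13342, Rational(1, 2)) = Mul(I, Pow(13342, Rational(1, 2))) ≈ Mul(115.51, I))
r = -3 (r = Add(-3, Mul(Mul(0, 7), 6)) = Add(-3, Mul(0, 6)) = Add(-3, 0) = -3)
m = -315 (m = Mul(5, Mul(Mul(-3, 3), 7)) = Mul(5, Mul(-9, 7)) = Mul(5, -63) = -315)
Add(Function('h')(m), Mul(-1, H)) = Add(-315, Mul(-1, Mul(I, Pow(13342, Rational(1, 2))))) = Add(-315, Mul(-1, I, Pow(13342, Rational(1, 2))))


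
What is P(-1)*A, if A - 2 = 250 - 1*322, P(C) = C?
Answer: 70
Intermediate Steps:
A = -70 (A = 2 + (250 - 1*322) = 2 + (250 - 322) = 2 - 72 = -70)
P(-1)*A = -1*(-70) = 70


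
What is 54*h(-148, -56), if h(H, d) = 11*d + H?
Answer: -41256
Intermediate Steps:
h(H, d) = H + 11*d
54*h(-148, -56) = 54*(-148 + 11*(-56)) = 54*(-148 - 616) = 54*(-764) = -41256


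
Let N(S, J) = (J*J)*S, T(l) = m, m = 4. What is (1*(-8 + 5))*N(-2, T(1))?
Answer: 96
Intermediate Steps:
T(l) = 4
N(S, J) = S*J**2 (N(S, J) = J**2*S = S*J**2)
(1*(-8 + 5))*N(-2, T(1)) = (1*(-8 + 5))*(-2*4**2) = (1*(-3))*(-2*16) = -3*(-32) = 96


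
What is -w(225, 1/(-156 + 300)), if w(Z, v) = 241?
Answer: -241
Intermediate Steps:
-w(225, 1/(-156 + 300)) = -1*241 = -241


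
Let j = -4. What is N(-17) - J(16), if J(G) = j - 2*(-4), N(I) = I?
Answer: -21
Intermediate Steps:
J(G) = 4 (J(G) = -4 - 2*(-4) = -4 + 8 = 4)
N(-17) - J(16) = -17 - 1*4 = -17 - 4 = -21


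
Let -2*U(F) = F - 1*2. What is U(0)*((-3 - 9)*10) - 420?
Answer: -540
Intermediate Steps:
U(F) = 1 - F/2 (U(F) = -(F - 1*2)/2 = -(F - 2)/2 = -(-2 + F)/2 = 1 - F/2)
U(0)*((-3 - 9)*10) - 420 = (1 - 1/2*0)*((-3 - 9)*10) - 420 = (1 + 0)*(-12*10) - 420 = 1*(-120) - 420 = -120 - 420 = -540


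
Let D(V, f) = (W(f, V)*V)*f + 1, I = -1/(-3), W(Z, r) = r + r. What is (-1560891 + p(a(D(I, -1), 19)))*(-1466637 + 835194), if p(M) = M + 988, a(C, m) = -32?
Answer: 985010036205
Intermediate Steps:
W(Z, r) = 2*r
I = 1/3 (I = -1*(-1/3) = 1/3 ≈ 0.33333)
D(V, f) = 1 + 2*f*V**2 (D(V, f) = ((2*V)*V)*f + 1 = (2*V**2)*f + 1 = 2*f*V**2 + 1 = 1 + 2*f*V**2)
p(M) = 988 + M
(-1560891 + p(a(D(I, -1), 19)))*(-1466637 + 835194) = (-1560891 + (988 - 32))*(-1466637 + 835194) = (-1560891 + 956)*(-631443) = -1559935*(-631443) = 985010036205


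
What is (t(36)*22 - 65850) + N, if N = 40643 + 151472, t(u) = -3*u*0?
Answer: 126265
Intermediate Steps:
t(u) = 0
N = 192115
(t(36)*22 - 65850) + N = (0*22 - 65850) + 192115 = (0 - 65850) + 192115 = -65850 + 192115 = 126265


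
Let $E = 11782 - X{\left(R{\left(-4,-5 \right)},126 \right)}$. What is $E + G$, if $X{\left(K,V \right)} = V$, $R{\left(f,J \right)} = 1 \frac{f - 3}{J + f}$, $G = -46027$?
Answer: $-34371$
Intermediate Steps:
$R{\left(f,J \right)} = \frac{-3 + f}{J + f}$ ($R{\left(f,J \right)} = 1 \frac{-3 + f}{J + f} = \frac{-3 + f}{J + f}$)
$E = 11656$ ($E = 11782 - 126 = 11656$)
$E + G = 11656 - 46027 = -34371$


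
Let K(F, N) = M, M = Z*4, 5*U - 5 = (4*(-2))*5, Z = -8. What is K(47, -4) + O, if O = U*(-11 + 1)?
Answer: 38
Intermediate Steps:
U = -7 (U = 1 + ((4*(-2))*5)/5 = 1 + (-8*5)/5 = 1 + (⅕)*(-40) = 1 - 8 = -7)
M = -32 (M = -8*4 = -32)
K(F, N) = -32
O = 70 (O = -7*(-11 + 1) = -7*(-10) = 70)
K(47, -4) + O = -32 + 70 = 38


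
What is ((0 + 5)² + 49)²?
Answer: 5476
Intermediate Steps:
((0 + 5)² + 49)² = (5² + 49)² = (25 + 49)² = 74² = 5476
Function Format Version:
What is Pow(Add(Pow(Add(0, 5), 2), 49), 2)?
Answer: 5476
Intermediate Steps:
Pow(Add(Pow(Add(0, 5), 2), 49), 2) = Pow(Add(Pow(5, 2), 49), 2) = Pow(Add(25, 49), 2) = Pow(74, 2) = 5476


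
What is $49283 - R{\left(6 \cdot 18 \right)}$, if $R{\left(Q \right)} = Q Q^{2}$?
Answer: $-1210429$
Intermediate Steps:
$R{\left(Q \right)} = Q^{3}$
$49283 - R{\left(6 \cdot 18 \right)} = 49283 - \left(6 \cdot 18\right)^{3} = 49283 - 108^{3} = 49283 - 1259712 = -1210429$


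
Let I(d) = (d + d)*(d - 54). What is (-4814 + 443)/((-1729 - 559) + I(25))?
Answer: 1457/1246 ≈ 1.1693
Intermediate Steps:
I(d) = 2*d*(-54 + d) (I(d) = (2*d)*(-54 + d) = 2*d*(-54 + d))
(-4814 + 443)/((-1729 - 559) + I(25)) = (-4814 + 443)/((-1729 - 559) + 2*25*(-54 + 25)) = -4371/(-2288 + 2*25*(-29)) = -4371/(-2288 - 1450) = -4371/(-3738) = -4371*(-1/3738) = 1457/1246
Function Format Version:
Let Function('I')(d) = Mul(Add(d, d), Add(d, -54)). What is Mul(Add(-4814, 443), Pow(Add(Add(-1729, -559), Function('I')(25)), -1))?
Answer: Rational(1457, 1246) ≈ 1.1693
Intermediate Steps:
Function('I')(d) = Mul(2, d, Add(-54, d)) (Function('I')(d) = Mul(Mul(2, d), Add(-54, d)) = Mul(2, d, Add(-54, d)))
Mul(Add(-4814, 443), Pow(Add(Add(-1729, -559), Function('I')(25)), -1)) = Mul(Add(-4814, 443), Pow(Add(Add(-1729, -559), Mul(2, 25, Add(-54, 25))), -1)) = Mul(-4371, Pow(Add(-2288, Mul(2, 25, -29)), -1)) = Mul(-4371, Pow(Add(-2288, -1450), -1)) = Mul(-4371, Pow(-3738, -1)) = Mul(-4371, Rational(-1, 3738)) = Rational(1457, 1246)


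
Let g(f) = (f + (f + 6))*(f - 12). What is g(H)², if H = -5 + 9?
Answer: 12544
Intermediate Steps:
H = 4
g(f) = (-12 + f)*(6 + 2*f) (g(f) = (f + (6 + f))*(-12 + f) = (6 + 2*f)*(-12 + f) = (-12 + f)*(6 + 2*f))
g(H)² = (-72 - 18*4 + 2*4²)² = (-72 - 72 + 2*16)² = (-72 - 72 + 32)² = (-112)² = 12544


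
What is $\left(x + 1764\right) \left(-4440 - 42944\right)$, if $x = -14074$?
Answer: $583297040$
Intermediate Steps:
$\left(x + 1764\right) \left(-4440 - 42944\right) = \left(-14074 + 1764\right) \left(-4440 - 42944\right) = \left(-12310\right) \left(-47384\right) = 583297040$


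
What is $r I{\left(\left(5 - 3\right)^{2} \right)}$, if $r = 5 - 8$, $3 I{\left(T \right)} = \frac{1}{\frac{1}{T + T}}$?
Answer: $-8$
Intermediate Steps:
$I{\left(T \right)} = \frac{2 T}{3}$ ($I{\left(T \right)} = \frac{1}{3 \frac{1}{T + T}} = \frac{1}{3 \frac{1}{2 T}} = \frac{2 T}{3}$)
$r = -3$
$r I{\left(\left(5 - 3\right)^{2} \right)} = - 3 \frac{2 \left(5 - 3\right)^{2}}{3} = - 3 \frac{2 \cdot 2^{2}}{3} = - 3 \cdot \frac{2}{3} \cdot 4 = \left(-3\right) \frac{8}{3} = -8$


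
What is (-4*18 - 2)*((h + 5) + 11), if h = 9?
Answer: -1850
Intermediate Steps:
(-4*18 - 2)*((h + 5) + 11) = (-4*18 - 2)*((9 + 5) + 11) = (-72 - 2)*(14 + 11) = -74*25 = -1850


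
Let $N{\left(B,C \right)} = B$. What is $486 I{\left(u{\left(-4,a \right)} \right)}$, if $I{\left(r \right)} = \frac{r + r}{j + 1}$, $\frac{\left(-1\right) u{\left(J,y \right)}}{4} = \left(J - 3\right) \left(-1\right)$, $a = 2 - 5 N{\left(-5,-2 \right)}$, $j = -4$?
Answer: $9072$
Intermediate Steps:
$a = 27$ ($a = 2 - -25 = 2 + 25 = 27$)
$u{\left(J,y \right)} = -12 + 4 J$ ($u{\left(J,y \right)} = - 4 \left(J - 3\right) \left(-1\right) = - 4 \left(-3 + J\right) \left(-1\right) = - 4 \left(3 - J\right) = -12 + 4 J$)
$I{\left(r \right)} = - \frac{2 r}{3}$ ($I{\left(r \right)} = \frac{r + r}{-4 + 1} = \frac{2 r}{-3} = 2 r \left(- \frac{1}{3}\right) = - \frac{2 r}{3}$)
$486 I{\left(u{\left(-4,a \right)} \right)} = 486 \left(- \frac{2 \left(-12 + 4 \left(-4\right)\right)}{3}\right) = 486 \left(- \frac{2 \left(-12 - 16\right)}{3}\right) = 486 \left(\left(- \frac{2}{3}\right) \left(-28\right)\right) = 486 \cdot \frac{56}{3} = 9072$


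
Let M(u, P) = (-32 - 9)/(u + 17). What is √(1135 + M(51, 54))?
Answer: 3*√145707/34 ≈ 33.681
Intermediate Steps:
M(u, P) = -41/(17 + u)
√(1135 + M(51, 54)) = √(1135 - 41/(17 + 51)) = √(1135 - 41/68) = √(77139/68) = 3*√145707/34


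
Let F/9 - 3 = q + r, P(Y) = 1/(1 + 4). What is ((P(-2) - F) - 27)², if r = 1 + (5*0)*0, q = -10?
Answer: 18496/25 ≈ 739.84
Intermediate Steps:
P(Y) = ⅕ (P(Y) = 1/5 = ⅕)
r = 1 (r = 1 + 0*0 = 1 + 0 = 1)
F = -54 (F = 27 + 9*(-10 + 1) = 27 + 9*(-9) = 27 - 81 = -54)
((P(-2) - F) - 27)² = ((⅕ - 1*(-54)) - 27)² = ((⅕ + 54) - 27)² = (271/5 - 27)² = (136/5)² = 18496/25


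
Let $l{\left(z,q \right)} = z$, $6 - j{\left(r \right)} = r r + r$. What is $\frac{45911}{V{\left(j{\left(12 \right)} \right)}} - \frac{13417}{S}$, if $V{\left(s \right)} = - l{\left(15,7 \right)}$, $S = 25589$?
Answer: $- \frac{1175017834}{383835} \approx -3061.3$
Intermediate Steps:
$j{\left(r \right)} = 6 - r - r^{2}$ ($j{\left(r \right)} = 6 - \left(r r + r\right) = 6 - \left(r^{2} + r\right) = 6 - \left(r + r^{2}\right) = 6 - r - r^{2}$)
$V{\left(s \right)} = -15$ ($V{\left(s \right)} = \left(-1\right) 15 = -15$)
$\frac{45911}{V{\left(j{\left(12 \right)} \right)}} - \frac{13417}{S} = \frac{45911}{-15} - \frac{13417}{25589} = 45911 \left(- \frac{1}{15}\right) - \frac{13417}{25589} = - \frac{45911}{15} - \frac{13417}{25589} = - \frac{1175017834}{383835}$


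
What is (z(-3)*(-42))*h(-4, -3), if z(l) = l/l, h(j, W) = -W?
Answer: -126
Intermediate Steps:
z(l) = 1
(z(-3)*(-42))*h(-4, -3) = (1*(-42))*(-1*(-3)) = -42*3 = -126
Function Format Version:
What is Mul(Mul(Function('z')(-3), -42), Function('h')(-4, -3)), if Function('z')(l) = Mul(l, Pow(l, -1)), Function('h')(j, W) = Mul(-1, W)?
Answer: -126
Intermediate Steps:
Function('z')(l) = 1
Mul(Mul(Function('z')(-3), -42), Function('h')(-4, -3)) = Mul(Mul(1, -42), Mul(-1, -3)) = Mul(-42, 3) = -126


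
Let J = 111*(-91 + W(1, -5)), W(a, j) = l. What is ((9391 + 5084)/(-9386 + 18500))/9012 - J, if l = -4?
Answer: 288705823345/27378456 ≈ 10545.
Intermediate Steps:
W(a, j) = -4
J = -10545 (J = 111*(-91 - 4) = 111*(-95) = -10545)
((9391 + 5084)/(-9386 + 18500))/9012 - J = ((9391 + 5084)/(-9386 + 18500))/9012 - 1*(-10545) = (14475/9114)*(1/9012) + 10545 = (14475*(1/9114))*(1/9012) + 10545 = (4825/3038)*(1/9012) + 10545 = 4825/27378456 + 10545 = 288705823345/27378456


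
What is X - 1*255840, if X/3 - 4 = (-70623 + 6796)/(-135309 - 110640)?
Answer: -20973483097/81983 ≈ -2.5583e+5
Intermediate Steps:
X = 1047623/81983 (X = 12 + 3*((-70623 + 6796)/(-135309 - 110640)) = 12 + 3*(-63827/(-245949)) = 12 + 3*(-63827*(-1/245949)) = 12 + 3*(63827/245949) = 12 + 63827/81983 = 1047623/81983 ≈ 12.779)
X - 1*255840 = 1047623/81983 - 1*255840 = 1047623/81983 - 255840 = -20973483097/81983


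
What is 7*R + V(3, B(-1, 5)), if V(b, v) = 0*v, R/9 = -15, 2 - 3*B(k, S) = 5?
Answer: -945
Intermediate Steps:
B(k, S) = -1 (B(k, S) = ⅔ - ⅓*5 = ⅔ - 5/3 = -1)
R = -135 (R = 9*(-15) = -135)
V(b, v) = 0
7*R + V(3, B(-1, 5)) = 7*(-135) + 0 = -945 + 0 = -945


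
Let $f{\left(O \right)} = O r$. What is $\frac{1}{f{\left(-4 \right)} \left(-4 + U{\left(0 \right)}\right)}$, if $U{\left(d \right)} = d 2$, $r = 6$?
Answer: $\frac{1}{96} \approx 0.010417$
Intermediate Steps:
$U{\left(d \right)} = 2 d$
$f{\left(O \right)} = 6 O$ ($f{\left(O \right)} = O 6 = 6 O$)
$\frac{1}{f{\left(-4 \right)} \left(-4 + U{\left(0 \right)}\right)} = \frac{1}{6 \left(-4\right) \left(-4 + 2 \cdot 0\right)} = \frac{1}{\left(-24\right) \left(-4 + 0\right)} = \frac{1}{\left(-24\right) \left(-4\right)} = \frac{1}{96}$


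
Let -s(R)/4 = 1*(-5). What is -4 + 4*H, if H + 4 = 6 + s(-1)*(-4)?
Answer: -316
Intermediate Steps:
s(R) = 20 (s(R) = -4*(-5) = 20)
H = -78 (H = -4 + (6 + 20*(-4)) = -4 + (6 - 80) = -4 - 74 = -78)
-4 + 4*H = -4 + 4*(-78) = -4 - 312 = -316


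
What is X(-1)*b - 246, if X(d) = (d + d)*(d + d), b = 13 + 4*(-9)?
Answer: -338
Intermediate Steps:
b = -23 (b = 13 - 36 = -23)
X(d) = 4*d² (X(d) = (2*d)*(2*d) = 4*d²)
X(-1)*b - 246 = (4*(-1)²)*(-23) - 246 = (4*1)*(-23) - 246 = 4*(-23) - 246 = -92 - 246 = -338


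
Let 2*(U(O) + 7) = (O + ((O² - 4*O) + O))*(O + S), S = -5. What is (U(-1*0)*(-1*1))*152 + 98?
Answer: 1162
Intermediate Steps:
U(O) = -7 + (-5 + O)*(O² - 2*O)/2 (U(O) = -7 + ((O + ((O² - 4*O) + O))*(O - 5))/2 = -7 + ((O + (O² - 3*O))*(-5 + O))/2 = -7 + ((O² - 2*O)*(-5 + O))/2 = -7 + ((-5 + O)*(O² - 2*O))/2 = -7 + (-5 + O)*(O² - 2*O)/2)
(U(-1*0)*(-1*1))*152 + 98 = ((-7 + (-1*0)³/2 + 5*(-1*0) - 7*(-1*0)²/2)*(-1*1))*152 + 98 = ((-7 + (½)*0³ + 5*0 - 7/2*0²)*(-1))*152 + 98 = ((-7 + (½)*0 + 0 - 7/2*0)*(-1))*152 + 98 = ((-7 + 0 + 0 + 0)*(-1))*152 + 98 = -7*(-1)*152 + 98 = 7*152 + 98 = 1064 + 98 = 1162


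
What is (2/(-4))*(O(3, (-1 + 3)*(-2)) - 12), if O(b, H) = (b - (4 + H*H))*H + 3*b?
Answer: -65/2 ≈ -32.500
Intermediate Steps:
O(b, H) = 3*b + H*(-4 + b - H²) (O(b, H) = (b - (4 + H²))*H + 3*b = (b + (-4 - H²))*H + 3*b = (-4 + b - H²)*H + 3*b = H*(-4 + b - H²) + 3*b = 3*b + H*(-4 + b - H²))
(2/(-4))*(O(3, (-1 + 3)*(-2)) - 12) = (2/(-4))*((-((-1 + 3)*(-2))³ - 4*(-1 + 3)*(-2) + 3*3 + ((-1 + 3)*(-2))*3) - 12) = (2*(-¼))*((-(2*(-2))³ - 8*(-2) + 9 + (2*(-2))*3) - 12) = -((-1*(-4)³ - 4*(-4) + 9 - 4*3) - 12)/2 = -((-1*(-64) + 16 + 9 - 12) - 12)/2 = -((64 + 16 + 9 - 12) - 12)/2 = -(77 - 12)/2 = -½*65 = -65/2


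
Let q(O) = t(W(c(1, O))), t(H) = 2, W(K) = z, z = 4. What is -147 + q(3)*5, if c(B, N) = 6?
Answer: -137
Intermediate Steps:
W(K) = 4
q(O) = 2
-147 + q(3)*5 = -147 + 2*5 = -147 + 10 = -137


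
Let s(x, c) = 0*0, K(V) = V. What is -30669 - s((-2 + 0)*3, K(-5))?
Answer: -30669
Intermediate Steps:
s(x, c) = 0
-30669 - s((-2 + 0)*3, K(-5)) = -30669 - 1*0 = -30669 + 0 = -30669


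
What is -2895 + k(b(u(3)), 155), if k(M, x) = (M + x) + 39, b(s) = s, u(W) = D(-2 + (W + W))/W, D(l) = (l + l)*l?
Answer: -8071/3 ≈ -2690.3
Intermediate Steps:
D(l) = 2*l² (D(l) = (2*l)*l = 2*l²)
u(W) = 2*(-2 + 2*W)²/W (u(W) = (2*(-2 + (W + W))²)/W = (2*(-2 + 2*W)²)/W = 2*(-2 + 2*W)²/W)
k(M, x) = 39 + M + x
-2895 + k(b(u(3)), 155) = -2895 + (39 + 8*(-1 + 3)²/3 + 155) = -2895 + (39 + 8*(⅓)*2² + 155) = -2895 + (39 + 8*(⅓)*4 + 155) = -2895 + (39 + 32/3 + 155) = -2895 + 614/3 = -8071/3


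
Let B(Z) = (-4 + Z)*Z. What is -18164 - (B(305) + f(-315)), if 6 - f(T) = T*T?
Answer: -10750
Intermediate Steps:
B(Z) = Z*(-4 + Z)
f(T) = 6 - T² (f(T) = 6 - T*T = 6 - T²)
-18164 - (B(305) + f(-315)) = -18164 - (305*(-4 + 305) + (6 - 1*(-315)²)) = -18164 - (305*301 + (6 - 1*99225)) = -18164 - (91805 + (6 - 99225)) = -18164 - (91805 - 99219) = -18164 - 1*(-7414) = -18164 + 7414 = -10750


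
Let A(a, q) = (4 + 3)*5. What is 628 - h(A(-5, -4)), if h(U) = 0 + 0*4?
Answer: 628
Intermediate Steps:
A(a, q) = 35 (A(a, q) = 7*5 = 35)
h(U) = 0 (h(U) = 0 + 0 = 0)
628 - h(A(-5, -4)) = 628 - 1*0 = 628 + 0 = 628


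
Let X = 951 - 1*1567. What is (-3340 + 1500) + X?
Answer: -2456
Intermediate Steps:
X = -616 (X = 951 - 1567 = -616)
(-3340 + 1500) + X = (-3340 + 1500) - 616 = -1840 - 616 = -2456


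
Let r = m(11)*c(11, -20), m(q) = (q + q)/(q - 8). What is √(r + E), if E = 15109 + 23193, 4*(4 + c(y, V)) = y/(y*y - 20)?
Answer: √1561686038/202 ≈ 195.63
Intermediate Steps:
c(y, V) = -4 + y/(4*(-20 + y²)) (c(y, V) = -4 + (y/(y*y - 20))/4 = -4 + (y/(y² - 20))/4 = -4 + (y/(-20 + y²))/4 = -4 + y/(4*(-20 + y²)))
m(q) = 2*q/(-8 + q) (m(q) = (2*q)/(-8 + q) = 2*q/(-8 + q))
E = 38302
r = -5885/202 (r = (2*11/(-8 + 11))*((320 + 11 - 16*11²)/(4*(-20 + 11²))) = (2*11/3)*((320 + 11 - 16*121)/(4*(-20 + 121))) = (2*11*(⅓))*((¼)*(320 + 11 - 1936)/101) = 22*((¼)*(1/101)*(-1605))/3 = (22/3)*(-1605/404) = -5885/202 ≈ -29.134)
√(r + E) = √(-5885/202 + 38302) = √(7731119/202) = √1561686038/202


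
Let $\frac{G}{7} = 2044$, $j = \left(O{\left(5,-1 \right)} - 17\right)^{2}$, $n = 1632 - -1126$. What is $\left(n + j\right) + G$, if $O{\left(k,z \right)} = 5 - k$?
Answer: $17355$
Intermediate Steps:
$n = 2758$ ($n = 1632 + 1126 = 2758$)
$j = 289$ ($j = \left(\left(5 - 5\right) - 17\right)^{2} = \left(0 - 17\right)^{2} = \left(-17\right)^{2} = 289$)
$G = 14308$ ($G = 7 \cdot 2044 = 14308$)
$\left(n + j\right) + G = \left(2758 + 289\right) + 14308 = 3047 + 14308 = 17355$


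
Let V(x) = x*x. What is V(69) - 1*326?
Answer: 4435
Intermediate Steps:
V(x) = x**2
V(69) - 1*326 = 69**2 - 1*326 = 4761 - 326 = 4435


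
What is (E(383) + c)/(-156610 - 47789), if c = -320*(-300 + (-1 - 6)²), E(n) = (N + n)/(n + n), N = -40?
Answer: -61525463/156569634 ≈ -0.39296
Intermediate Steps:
E(n) = (-40 + n)/(2*n) (E(n) = (-40 + n)/(n + n) = (-40 + n)/((2*n)) = (-40 + n)*(1/(2*n)) = (-40 + n)/(2*n))
c = 80320 (c = -320*(-300 + (-7)²) = -320*(-300 + 49) = -320*(-251) = 80320)
(E(383) + c)/(-156610 - 47789) = ((½)*(-40 + 383)/383 + 80320)/(-156610 - 47789) = ((½)*(1/383)*343 + 80320)/(-204399) = (343/766 + 80320)*(-1/204399) = (61525463/766)*(-1/204399) = -61525463/156569634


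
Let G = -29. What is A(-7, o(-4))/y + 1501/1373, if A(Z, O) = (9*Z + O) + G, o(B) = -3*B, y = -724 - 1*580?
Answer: 258393/223799 ≈ 1.1546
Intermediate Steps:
y = -1304 (y = -724 - 580 = -1304)
A(Z, O) = -29 + O + 9*Z (A(Z, O) = (9*Z + O) - 29 = (O + 9*Z) - 29 = -29 + O + 9*Z)
A(-7, o(-4))/y + 1501/1373 = (-29 - 3*(-4) + 9*(-7))/(-1304) + 1501/1373 = (-29 + 12 - 63)*(-1/1304) + 1501*(1/1373) = -80*(-1/1304) + 1501/1373 = 10/163 + 1501/1373 = 258393/223799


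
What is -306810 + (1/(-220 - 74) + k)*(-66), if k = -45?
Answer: -14888149/49 ≈ -3.0384e+5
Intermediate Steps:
-306810 + (1/(-220 - 74) + k)*(-66) = -306810 + (1/(-220 - 74) - 45)*(-66) = -306810 + (1/(-294) - 45)*(-66) = -306810 + (-1/294 - 45)*(-66) = -306810 - 13231/294*(-66) = -306810 + 145541/49 = -14888149/49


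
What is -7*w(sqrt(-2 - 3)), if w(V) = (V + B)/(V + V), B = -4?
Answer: -7/2 - 14*I*sqrt(5)/5 ≈ -3.5 - 6.261*I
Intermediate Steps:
w(V) = (-4 + V)/(2*V) (w(V) = (V - 4)/(V + V) = (-4 + V)/((2*V)) = (-4 + V)*(1/(2*V)) = (-4 + V)/(2*V))
-7*w(sqrt(-2 - 3)) = -7*(-4 + sqrt(-2 - 3))/(2*(sqrt(-2 - 3))) = -7*(-4 + sqrt(-5))/(2*(sqrt(-5))) = -7*(-4 + I*sqrt(5))/(2*(I*sqrt(5))) = -7*(-I*sqrt(5)/5)*(-4 + I*sqrt(5))/2 = -(-7)*I*sqrt(5)*(-4 + I*sqrt(5))/10 = 7*I*sqrt(5)*(-4 + I*sqrt(5))/10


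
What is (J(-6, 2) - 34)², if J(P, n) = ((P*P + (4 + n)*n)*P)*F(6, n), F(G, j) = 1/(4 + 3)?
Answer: 276676/49 ≈ 5646.4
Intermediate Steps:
F(G, j) = ⅐ (F(G, j) = 1/7 = ⅐)
J(P, n) = P*(P² + n*(4 + n))/7 (J(P, n) = ((P*P + (4 + n)*n)*P)*(⅐) = ((P² + n*(4 + n))*P)*(⅐) = (P*(P² + n*(4 + n)))*(⅐) = P*(P² + n*(4 + n))/7)
(J(-6, 2) - 34)² = ((⅐)*(-6)*((-6)² + 2² + 4*2) - 34)² = ((⅐)*(-6)*(36 + 4 + 8) - 34)² = ((⅐)*(-6)*48 - 34)² = (-288/7 - 34)² = (-526/7)² = 276676/49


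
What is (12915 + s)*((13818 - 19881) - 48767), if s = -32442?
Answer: 1070665410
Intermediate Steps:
(12915 + s)*((13818 - 19881) - 48767) = (12915 - 32442)*((13818 - 19881) - 48767) = -19527*(-6063 - 48767) = -19527*(-54830) = 1070665410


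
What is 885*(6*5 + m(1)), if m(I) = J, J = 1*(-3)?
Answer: 23895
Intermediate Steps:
J = -3
m(I) = -3
885*(6*5 + m(1)) = 885*(6*5 - 3) = 885*(30 - 3) = 885*27 = 23895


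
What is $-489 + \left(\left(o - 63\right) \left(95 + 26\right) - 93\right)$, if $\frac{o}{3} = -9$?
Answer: $-11472$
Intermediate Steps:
$o = -27$ ($o = 3 \left(-9\right) = -27$)
$-489 + \left(\left(o - 63\right) \left(95 + 26\right) - 93\right) = -489 + \left(\left(-27 - 63\right) \left(95 + 26\right) - 93\right) = -489 - 10983 = -11472$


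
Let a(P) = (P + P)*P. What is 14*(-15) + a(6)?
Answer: -138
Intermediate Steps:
a(P) = 2*P**2 (a(P) = (2*P)*P = 2*P**2)
14*(-15) + a(6) = 14*(-15) + 2*6**2 = -210 + 2*36 = -210 + 72 = -138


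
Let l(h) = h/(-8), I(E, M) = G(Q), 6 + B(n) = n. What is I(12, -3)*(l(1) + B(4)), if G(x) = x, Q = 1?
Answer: -17/8 ≈ -2.1250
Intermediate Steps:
B(n) = -6 + n
I(E, M) = 1
l(h) = -h/8
I(12, -3)*(l(1) + B(4)) = 1*(-⅛*1 + (-6 + 4)) = 1*(-⅛ - 2) = 1*(-17/8) = -17/8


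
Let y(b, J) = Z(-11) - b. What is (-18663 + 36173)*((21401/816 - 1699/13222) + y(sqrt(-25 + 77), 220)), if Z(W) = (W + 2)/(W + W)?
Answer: 73642780865/158664 - 35020*sqrt(13) ≈ 3.3788e+5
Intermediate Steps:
Z(W) = (2 + W)/(2*W) (Z(W) = (2 + W)/((2*W)) = (2 + W)*(1/(2*W)) = (2 + W)/(2*W))
y(b, J) = 9/22 - b (y(b, J) = (1/2)*(2 - 11)/(-11) - b = (1/2)*(-1/11)*(-9) - b = 9/22 - b)
(-18663 + 36173)*((21401/816 - 1699/13222) + y(sqrt(-25 + 77), 220)) = (-18663 + 36173)*((21401/816 - 1699/13222) + (9/22 - sqrt(-25 + 77))) = 17510*((21401*(1/816) - 1699*1/13222) + (9/22 - sqrt(52))) = 17510*((21401/816 - 1699/13222) + (9/22 - 2*sqrt(13))) = 17510*(140788819/5394576 + (9/22 - 2*sqrt(13))) = 17510*(142995691/5394576 - 2*sqrt(13)) = 73642780865/158664 - 35020*sqrt(13)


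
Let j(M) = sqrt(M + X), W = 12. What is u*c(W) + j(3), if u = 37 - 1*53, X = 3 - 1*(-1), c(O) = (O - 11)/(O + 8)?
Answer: -4/5 + sqrt(7) ≈ 1.8458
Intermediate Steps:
c(O) = (-11 + O)/(8 + O)
X = 4 (X = 3 + 1 = 4)
u = -16 (u = 37 - 53 = -16)
j(M) = sqrt(4 + M) (j(M) = sqrt(M + 4) = sqrt(4 + M))
u*c(W) + j(3) = -16*(-11 + 12)/(8 + 12) + sqrt(4 + 3) = -16/20 + sqrt(7) = -4/5 + sqrt(7)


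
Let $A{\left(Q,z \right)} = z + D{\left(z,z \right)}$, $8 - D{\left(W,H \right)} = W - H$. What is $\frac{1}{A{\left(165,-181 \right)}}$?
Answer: $- \frac{1}{173} \approx -0.0057803$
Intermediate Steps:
$D{\left(W,H \right)} = 8 + H - W$ ($D{\left(W,H \right)} = 8 - \left(W - H\right) = 8 + \left(H - W\right) = 8 + H - W$)
$A{\left(Q,z \right)} = 8 + z$ ($A{\left(Q,z \right)} = z + \left(8 + z - z\right) = z + 8 = 8 + z$)
$\frac{1}{A{\left(165,-181 \right)}} = \frac{1}{8 - 181} = \frac{1}{-173} = - \frac{1}{173}$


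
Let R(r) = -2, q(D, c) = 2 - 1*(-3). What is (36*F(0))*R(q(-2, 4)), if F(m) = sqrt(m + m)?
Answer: 0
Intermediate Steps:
q(D, c) = 5 (q(D, c) = 2 + 3 = 5)
F(m) = sqrt(2)*sqrt(m) (F(m) = sqrt(2*m) = sqrt(2)*sqrt(m))
(36*F(0))*R(q(-2, 4)) = (36*(sqrt(2)*sqrt(0)))*(-2) = (36*(sqrt(2)*0))*(-2) = (36*0)*(-2) = 0*(-2) = 0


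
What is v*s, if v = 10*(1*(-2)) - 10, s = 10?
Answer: -300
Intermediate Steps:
v = -30 (v = 10*(-2) - 10 = -20 - 10 = -30)
v*s = -30*10 = -300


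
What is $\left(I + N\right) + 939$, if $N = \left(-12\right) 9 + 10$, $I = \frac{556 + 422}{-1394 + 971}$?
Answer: $\frac{118255}{141} \approx 838.69$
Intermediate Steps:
$I = - \frac{326}{141}$ ($I = \frac{978}{-423} = 978 \left(- \frac{1}{423}\right) = - \frac{326}{141} \approx -2.3121$)
$N = -98$ ($N = -108 + 10 = -98$)
$\left(I + N\right) + 939 = \left(- \frac{326}{141} - 98\right) + 939 = - \frac{14144}{141} + 939 = \frac{118255}{141}$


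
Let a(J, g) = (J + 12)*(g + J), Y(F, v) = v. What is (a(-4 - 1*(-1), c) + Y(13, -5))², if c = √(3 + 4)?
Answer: 1591 - 576*√7 ≈ 67.047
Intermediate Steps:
c = √7 ≈ 2.6458
a(J, g) = (12 + J)*(J + g)
(a(-4 - 1*(-1), c) + Y(13, -5))² = (((-4 - 1*(-1))² + 12*(-4 - 1*(-1)) + 12*√7 + (-4 - 1*(-1))*√7) - 5)² = (((-4 + 1)² + 12*(-4 + 1) + 12*√7 + (-4 + 1)*√7) - 5)² = (((-3)² + 12*(-3) + 12*√7 - 3*√7) - 5)² = ((9 - 36 + 12*√7 - 3*√7) - 5)² = ((-27 + 9*√7) - 5)² = (-32 + 9*√7)²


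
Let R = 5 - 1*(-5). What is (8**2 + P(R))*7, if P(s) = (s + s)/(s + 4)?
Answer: 458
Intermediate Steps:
R = 10 (R = 5 + 5 = 10)
P(s) = 2*s/(4 + s) (P(s) = (2*s)/(4 + s) = 2*s/(4 + s))
(8**2 + P(R))*7 = (8**2 + 2*10/(4 + 10))*7 = (64 + 2*10/14)*7 = (64 + 2*10*(1/14))*7 = (64 + 10/7)*7 = (458/7)*7 = 458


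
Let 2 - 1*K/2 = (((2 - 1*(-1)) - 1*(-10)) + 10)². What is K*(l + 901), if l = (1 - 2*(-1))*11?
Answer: -984436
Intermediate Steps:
l = 33 (l = (1 + 2)*11 = 3*11 = 33)
K = -1054 (K = 4 - 2*(((2 - 1*(-1)) - 1*(-10)) + 10)² = 4 - 2*(((2 + 1) + 10) + 10)² = 4 - 2*((3 + 10) + 10)² = 4 - 2*(13 + 10)² = 4 - 2*23² = 4 - 2*529 = 4 - 1058 = -1054)
K*(l + 901) = -1054*(33 + 901) = -1054*934 = -984436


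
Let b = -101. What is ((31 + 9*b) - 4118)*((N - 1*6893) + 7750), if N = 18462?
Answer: -96517724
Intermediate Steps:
((31 + 9*b) - 4118)*((N - 1*6893) + 7750) = ((31 + 9*(-101)) - 4118)*((18462 - 1*6893) + 7750) = ((31 - 909) - 4118)*((18462 - 6893) + 7750) = (-878 - 4118)*(11569 + 7750) = -4996*19319 = -96517724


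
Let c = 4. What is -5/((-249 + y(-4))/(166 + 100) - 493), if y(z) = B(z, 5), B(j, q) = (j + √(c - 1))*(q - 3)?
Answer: 174755350/17264646013 + 2660*√3/17264646013 ≈ 0.010122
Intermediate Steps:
B(j, q) = (-3 + q)*(j + √3) (B(j, q) = (j + √(4 - 1))*(q - 3) = (j + √3)*(-3 + q) = (-3 + q)*(j + √3))
y(z) = 2*z + 2*√3 (y(z) = -3*z - 3*√3 + z*5 + 5*√3 = -3*z - 3*√3 + 5*z + 5*√3 = 2*z + 2*√3)
-5/((-249 + y(-4))/(166 + 100) - 493) = -5/((-249 + (2*(-4) + 2*√3))/(166 + 100) - 493) = -5/((-249 + (-8 + 2*√3))/266 - 493) = -5/((-257 + 2*√3)*(1/266) - 493) = -5/((-257/266 + √3/133) - 493) = -5/(-131395/266 + √3/133)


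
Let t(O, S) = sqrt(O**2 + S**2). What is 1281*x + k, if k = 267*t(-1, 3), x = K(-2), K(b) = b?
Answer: -2562 + 267*sqrt(10) ≈ -1717.7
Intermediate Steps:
x = -2
k = 267*sqrt(10) (k = 267*sqrt((-1)**2 + 3**2) = 267*sqrt(1 + 9) = 267*sqrt(10) ≈ 844.33)
1281*x + k = 1281*(-2) + 267*sqrt(10) = -2562 + 267*sqrt(10)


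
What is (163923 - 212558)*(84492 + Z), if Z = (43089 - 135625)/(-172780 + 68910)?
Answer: -42683421127376/10387 ≈ -4.1093e+9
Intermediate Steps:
Z = 46268/51935 (Z = -92536/(-103870) = -92536*(-1/103870) = 46268/51935 ≈ 0.89088)
(163923 - 212558)*(84492 + Z) = (163923 - 212558)*(84492 + 46268/51935) = -48635*4388138288/51935 = -42683421127376/10387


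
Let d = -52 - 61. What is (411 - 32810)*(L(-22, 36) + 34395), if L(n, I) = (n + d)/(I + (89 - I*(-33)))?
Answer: -1463155039500/1313 ≈ -1.1144e+9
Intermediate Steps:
d = -113
L(n, I) = (-113 + n)/(89 + 34*I) (L(n, I) = (n - 113)/(I + (89 - I*(-33))) = (-113 + n)/(I + (89 - (-33)*I)) = (-113 + n)/(I + (89 + 33*I)) = (-113 + n)/(89 + 34*I))
(411 - 32810)*(L(-22, 36) + 34395) = (411 - 32810)*((-113 - 22)/(89 + 34*36) + 34395) = -32399*(-135/(89 + 1224) + 34395) = -32399*(-135/1313 + 34395) = -32399*45160500/1313 = -1463155039500/1313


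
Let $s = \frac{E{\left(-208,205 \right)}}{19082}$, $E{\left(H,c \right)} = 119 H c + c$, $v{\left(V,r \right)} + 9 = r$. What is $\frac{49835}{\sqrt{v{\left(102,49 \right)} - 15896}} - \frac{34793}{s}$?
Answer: $\frac{663920026}{5073955} - \frac{49835 i \sqrt{991}}{3964} \approx 130.85 - 395.77 i$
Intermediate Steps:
$v{\left(V,r \right)} = -9 + r$
$E{\left(H,c \right)} = c + 119 H c$ ($E{\left(H,c \right)} = 119 H c + c = c + 119 H c$)
$s = - \frac{5073955}{19082}$ ($s = \frac{205 \left(1 + 119 \left(-208\right)\right)}{19082} = 205 \left(1 - 24752\right) \frac{1}{19082} = 205 \left(-24751\right) \frac{1}{19082} = \left(-5073955\right) \frac{1}{19082} = - \frac{5073955}{19082} \approx -265.9$)
$\frac{49835}{\sqrt{v{\left(102,49 \right)} - 15896}} - \frac{34793}{s} = \frac{49835}{\sqrt{\left(-9 + 49\right) - 15896}} - \frac{34793}{- \frac{5073955}{19082}} = \frac{49835}{\sqrt{40 - 15896}} - - \frac{663920026}{5073955} = \frac{49835}{\sqrt{-15856}} + \frac{663920026}{5073955} = \frac{49835}{4 i \sqrt{991}} + \frac{663920026}{5073955} = 49835 \left(- \frac{i \sqrt{991}}{3964}\right) + \frac{663920026}{5073955} = - \frac{49835 i \sqrt{991}}{3964} + \frac{663920026}{5073955} = \frac{663920026}{5073955} - \frac{49835 i \sqrt{991}}{3964}$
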